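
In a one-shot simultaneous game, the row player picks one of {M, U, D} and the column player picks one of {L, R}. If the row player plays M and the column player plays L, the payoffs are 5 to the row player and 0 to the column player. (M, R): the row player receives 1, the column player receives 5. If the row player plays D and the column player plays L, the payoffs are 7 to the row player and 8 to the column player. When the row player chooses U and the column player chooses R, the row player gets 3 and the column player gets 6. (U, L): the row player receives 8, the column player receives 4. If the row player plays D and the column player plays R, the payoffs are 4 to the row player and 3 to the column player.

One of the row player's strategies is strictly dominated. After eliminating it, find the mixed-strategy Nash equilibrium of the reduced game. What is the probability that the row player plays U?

p = 5/7

The row player's strategy M is strictly dominated by U: 8 > 5 and 3 > 1. Eliminate M.
In a mixed equilibrium the column player is indifferent between L and R; this condition fixes p.
  the column player's expected payoff from L: p·4 + (1−p)·8 = -4p + 8
  the column player's expected payoff from R: p·6 + (1−p)·3 = 3p + 3
  -4p + 8 = 3p + 3  ⇒  -7p = -5  ⇒  p = 5/7.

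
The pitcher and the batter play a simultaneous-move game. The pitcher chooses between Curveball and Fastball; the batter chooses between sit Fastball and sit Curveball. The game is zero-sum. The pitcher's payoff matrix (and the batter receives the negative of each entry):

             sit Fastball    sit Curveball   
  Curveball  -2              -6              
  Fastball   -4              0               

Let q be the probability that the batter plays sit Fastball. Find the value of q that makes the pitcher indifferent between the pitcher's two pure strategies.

q = 3/4

Set the pitcher's expected payoff from Curveball equal to that from Fastball:
  the pitcher's payoff to Curveball: q·(-2) + (1−q)·(-6) = 4q - 6
  the pitcher's payoff to Fastball: q·(-4) + (1−q)·0 = -4q
  4q - 6 = -4q  ⇒  8q = 6  ⇒  q = 3/4.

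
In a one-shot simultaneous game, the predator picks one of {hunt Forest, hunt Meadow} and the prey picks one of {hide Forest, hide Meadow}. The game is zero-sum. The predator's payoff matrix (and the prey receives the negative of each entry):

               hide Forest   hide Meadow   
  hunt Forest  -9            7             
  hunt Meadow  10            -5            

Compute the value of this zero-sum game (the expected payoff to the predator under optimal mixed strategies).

The predator's indifference between hunt Forest and hunt Meadow determines the prey's mixing probability q:
  the predator's payoff to hunt Forest: q·(-9) + (1−q)·7 = -16q + 7
  the predator's payoff to hunt Meadow: q·10 + (1−q)·(-5) = 15q - 5
  -16q + 7 = 15q - 5  ⇒  -31q = -12  ⇒  q = 12/31.
The value is the predator's expected payoff against this mix (using hunt Forest): (12/31)·(-9) + (19/31)·7 = 25/31.

v = 25/31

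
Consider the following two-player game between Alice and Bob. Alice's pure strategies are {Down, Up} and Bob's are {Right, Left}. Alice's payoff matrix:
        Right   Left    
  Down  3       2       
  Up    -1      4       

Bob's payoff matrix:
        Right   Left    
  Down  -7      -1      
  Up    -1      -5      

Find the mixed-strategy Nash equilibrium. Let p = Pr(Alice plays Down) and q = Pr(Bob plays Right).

Set Bob's expected payoff from Right equal to that from Left:
  Bob's payoff from Right: p·(-7) + (1−p)·(-1) = -6p - 1
  Bob's payoff from Left: p·(-1) + (1−p)·(-5) = 4p - 5
  -6p - 1 = 4p - 5  ⇒  -10p = -4  ⇒  p = 2/5.
Bob's mix must leave Alice indifferent between Down and Up.
  Alice's expected payoff from Down: q·3 + (1−q)·2 = q + 2
  Alice's expected payoff from Up: q·(-1) + (1−q)·4 = -5q + 4
  q + 2 = -5q + 4  ⇒  6q = 2  ⇒  q = 1/3.

p = 2/5, q = 1/3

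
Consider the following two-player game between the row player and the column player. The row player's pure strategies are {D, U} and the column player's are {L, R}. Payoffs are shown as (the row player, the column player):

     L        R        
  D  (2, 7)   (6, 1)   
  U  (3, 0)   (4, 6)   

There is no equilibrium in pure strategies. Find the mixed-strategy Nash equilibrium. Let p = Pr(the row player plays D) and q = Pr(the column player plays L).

The row player's mix must leave the column player indifferent between L and R.
  the column player's payoff to L: p·7 + (1−p)·0 = 7p
  the column player's payoff to R: p·1 + (1−p)·6 = -5p + 6
  7p = -5p + 6  ⇒  12p = 6  ⇒  p = 1/2.
Set the row player's expected payoff from D equal to that from U:
  the row player's payoff from D: q·2 + (1−q)·6 = -4q + 6
  the row player's payoff from U: q·3 + (1−q)·4 = -q + 4
  -4q + 6 = -q + 4  ⇒  -3q = -2  ⇒  q = 2/3.

p = 1/2, q = 2/3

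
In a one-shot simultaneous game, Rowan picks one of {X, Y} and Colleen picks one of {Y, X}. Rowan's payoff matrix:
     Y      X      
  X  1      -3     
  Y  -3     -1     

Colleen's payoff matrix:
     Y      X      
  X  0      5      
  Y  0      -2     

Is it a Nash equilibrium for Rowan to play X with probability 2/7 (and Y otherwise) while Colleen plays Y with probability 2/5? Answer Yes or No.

Given Colleen's mix q = 2/5, Rowan's payoff from X is -7/5 but from Y is -9/5. Rowan strictly prefers X, so Rowan would not mix.
So the proposed profile is not a Nash equilibrium.

No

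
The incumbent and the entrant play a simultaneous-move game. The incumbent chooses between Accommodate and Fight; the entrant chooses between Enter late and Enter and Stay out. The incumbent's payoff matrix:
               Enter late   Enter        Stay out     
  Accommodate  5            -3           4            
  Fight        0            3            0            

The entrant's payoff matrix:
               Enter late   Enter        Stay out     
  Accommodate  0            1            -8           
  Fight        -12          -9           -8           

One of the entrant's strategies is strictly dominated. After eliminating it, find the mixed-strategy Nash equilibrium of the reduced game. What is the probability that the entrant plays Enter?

The entrant's strategy Enter late is strictly dominated by Enter: 1 > 0 and -9 > -12. Eliminate Enter late.
The incumbent's indifference between Accommodate and Fight determines the entrant's mixing probability q:
  the incumbent's payoff to Accommodate: q·(-3) + (1−q)·4 = -7q + 4
  the incumbent's payoff to Fight: q·3 + (1−q)·0 = 3q
  -7q + 4 = 3q  ⇒  -10q = -4  ⇒  q = 2/5.

q = 2/5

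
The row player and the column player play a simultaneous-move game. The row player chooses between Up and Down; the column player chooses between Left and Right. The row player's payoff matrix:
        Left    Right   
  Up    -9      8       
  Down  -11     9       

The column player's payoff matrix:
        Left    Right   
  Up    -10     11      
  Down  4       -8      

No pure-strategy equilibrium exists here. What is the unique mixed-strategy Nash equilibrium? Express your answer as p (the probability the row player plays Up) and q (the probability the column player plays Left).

p = 4/11, q = 1/3

The column player's indifference between Left and Right determines the row player's mixing probability p:
  the column player's expected payoff from Left: p·(-10) + (1−p)·4 = -14p + 4
  the column player's expected payoff from Right: p·11 + (1−p)·(-8) = 19p - 8
  -14p + 4 = 19p - 8  ⇒  -33p = -12  ⇒  p = 4/11.
In a mixed equilibrium the row player is indifferent between Up and Down; this condition fixes q.
  the row player's expected payoff from Up: q·(-9) + (1−q)·8 = -17q + 8
  the row player's expected payoff from Down: q·(-11) + (1−q)·9 = -20q + 9
  -17q + 8 = -20q + 9  ⇒  3q = 1  ⇒  q = 1/3.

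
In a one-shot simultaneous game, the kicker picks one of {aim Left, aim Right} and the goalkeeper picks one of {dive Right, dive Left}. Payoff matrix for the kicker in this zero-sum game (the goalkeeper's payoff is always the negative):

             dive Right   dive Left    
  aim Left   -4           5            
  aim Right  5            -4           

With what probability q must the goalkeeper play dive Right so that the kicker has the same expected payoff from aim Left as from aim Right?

q = 1/2

Set the kicker's expected payoff from aim Left equal to that from aim Right:
  the kicker's expected payoff from aim Left: q·(-4) + (1−q)·5 = -9q + 5
  the kicker's expected payoff from aim Right: q·5 + (1−q)·(-4) = 9q - 4
  -9q + 5 = 9q - 4  ⇒  -18q = -9  ⇒  q = 1/2.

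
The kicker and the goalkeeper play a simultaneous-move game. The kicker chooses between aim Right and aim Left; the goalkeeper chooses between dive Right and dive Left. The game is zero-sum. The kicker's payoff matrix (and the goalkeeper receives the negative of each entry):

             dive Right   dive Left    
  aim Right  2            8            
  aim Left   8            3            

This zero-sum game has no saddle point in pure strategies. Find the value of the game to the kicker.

For the kicker to be willing to mix, the kicker must be indifferent between aim Right and aim Left, which pins down the goalkeeper's mix.
  the kicker's payoff to aim Right: q·2 + (1−q)·8 = -6q + 8
  the kicker's payoff to aim Left: q·8 + (1−q)·3 = 5q + 3
  -6q + 8 = 5q + 3  ⇒  -11q = -5  ⇒  q = 5/11.
The value is the kicker's expected payoff against this mix (using aim Right): (5/11)·2 + (6/11)·8 = 58/11.

v = 58/11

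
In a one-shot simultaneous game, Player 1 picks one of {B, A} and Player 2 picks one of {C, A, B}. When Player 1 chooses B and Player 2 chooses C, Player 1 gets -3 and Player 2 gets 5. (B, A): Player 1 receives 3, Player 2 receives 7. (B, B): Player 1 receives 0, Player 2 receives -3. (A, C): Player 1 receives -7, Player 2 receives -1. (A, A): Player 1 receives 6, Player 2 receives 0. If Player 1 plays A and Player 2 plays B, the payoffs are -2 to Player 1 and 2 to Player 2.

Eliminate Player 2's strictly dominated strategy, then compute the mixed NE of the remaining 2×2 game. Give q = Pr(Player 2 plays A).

q = 2/5

Player 2's strategy C is strictly dominated by A: 7 > 5 and 0 > -1. Eliminate C.
Player 2's mix must leave Player 1 indifferent between B and A.
  Player 1's payoff from B: q·3 + (1−q)·0 = 3q
  Player 1's payoff from A: q·6 + (1−q)·(-2) = 8q - 2
  3q = 8q - 2  ⇒  -5q = -2  ⇒  q = 2/5.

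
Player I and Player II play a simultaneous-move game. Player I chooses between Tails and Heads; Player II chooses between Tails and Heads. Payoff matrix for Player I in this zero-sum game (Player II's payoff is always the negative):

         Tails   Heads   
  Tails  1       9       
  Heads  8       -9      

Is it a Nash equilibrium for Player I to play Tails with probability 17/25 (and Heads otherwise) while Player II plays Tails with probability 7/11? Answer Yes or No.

Given Player II's mix q = 7/11, Player I's payoff from Tails is 43/11 but from Heads is 20/11. Player I strictly prefers Tails, so Player I would not mix.
So the proposed profile is not a Nash equilibrium.

No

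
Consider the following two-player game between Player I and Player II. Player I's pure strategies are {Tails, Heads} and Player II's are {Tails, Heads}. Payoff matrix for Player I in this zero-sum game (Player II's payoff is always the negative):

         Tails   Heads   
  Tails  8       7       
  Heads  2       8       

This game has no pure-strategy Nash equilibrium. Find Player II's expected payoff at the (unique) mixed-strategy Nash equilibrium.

-50/7

Set Player II's expected payoff from Tails equal to that from Heads:
  Player II's expected payoff from Tails: p·(-8) + (1−p)·(-2) = -6p - 2
  Player II's expected payoff from Heads: p·(-7) + (1−p)·(-8) = p - 8
  -6p - 2 = p - 8  ⇒  -7p = -6  ⇒  p = 6/7.
At equilibrium Player II is indifferent across columns, so Player II's payoff equals the payoff from Tails: (6/7)·(-8) + (1/7)·(-2) = -50/7.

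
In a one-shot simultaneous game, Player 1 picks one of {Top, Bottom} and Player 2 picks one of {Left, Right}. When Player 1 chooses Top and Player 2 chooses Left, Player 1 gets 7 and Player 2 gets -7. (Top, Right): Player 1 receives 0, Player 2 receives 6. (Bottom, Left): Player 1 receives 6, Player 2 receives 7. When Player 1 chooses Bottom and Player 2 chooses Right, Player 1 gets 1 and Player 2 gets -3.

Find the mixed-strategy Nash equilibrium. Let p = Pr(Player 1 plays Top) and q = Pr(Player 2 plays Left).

p = 10/23, q = 1/2

In a mixed equilibrium Player 2 is indifferent between Left and Right; this condition fixes p.
  Player 2's payoff from Left: p·(-7) + (1−p)·7 = -14p + 7
  Player 2's payoff from Right: p·6 + (1−p)·(-3) = 9p - 3
  -14p + 7 = 9p - 3  ⇒  -23p = -10  ⇒  p = 10/23.
Player 2's mix must leave Player 1 indifferent between Top and Bottom.
  Player 1's payoff from Top: q·7 + (1−q)·0 = 7q
  Player 1's payoff from Bottom: q·6 + (1−q)·1 = 5q + 1
  7q = 5q + 1  ⇒  2q = 1  ⇒  q = 1/2.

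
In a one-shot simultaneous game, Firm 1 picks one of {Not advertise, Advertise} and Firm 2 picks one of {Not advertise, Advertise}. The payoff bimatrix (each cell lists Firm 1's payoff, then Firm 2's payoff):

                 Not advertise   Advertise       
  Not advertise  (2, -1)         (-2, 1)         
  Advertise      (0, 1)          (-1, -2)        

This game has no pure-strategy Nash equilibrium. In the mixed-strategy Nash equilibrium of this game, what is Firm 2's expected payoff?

Firm 2's indifference between Not advertise and Advertise determines Firm 1's mixing probability p:
  Firm 2's payoff from Not advertise: p·(-1) + (1−p)·1 = -2p + 1
  Firm 2's payoff from Advertise: p·1 + (1−p)·(-2) = 3p - 2
  -2p + 1 = 3p - 2  ⇒  -5p = -3  ⇒  p = 3/5.
At equilibrium Firm 2 is indifferent across columns, so Firm 2's payoff equals the payoff from Not advertise: (3/5)·(-1) + (2/5)·1 = -1/5.

-1/5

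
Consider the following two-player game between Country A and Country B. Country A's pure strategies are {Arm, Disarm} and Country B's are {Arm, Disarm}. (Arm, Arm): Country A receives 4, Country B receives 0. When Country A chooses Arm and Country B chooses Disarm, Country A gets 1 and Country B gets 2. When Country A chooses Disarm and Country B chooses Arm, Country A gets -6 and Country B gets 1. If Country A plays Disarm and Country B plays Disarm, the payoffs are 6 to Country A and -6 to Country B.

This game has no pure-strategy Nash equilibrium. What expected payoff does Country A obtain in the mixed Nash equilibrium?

2

Country A's indifference between Arm and Disarm determines Country B's mixing probability q:
  Country A's payoff to Arm: q·4 + (1−q)·1 = 3q + 1
  Country A's payoff to Disarm: q·(-6) + (1−q)·6 = -12q + 6
  3q + 1 = -12q + 6  ⇒  15q = 5  ⇒  q = 1/3.
At equilibrium Country A is indifferent across rows, so Country A's payoff equals the payoff from Arm: (1/3)·4 + (2/3)·1 = 2.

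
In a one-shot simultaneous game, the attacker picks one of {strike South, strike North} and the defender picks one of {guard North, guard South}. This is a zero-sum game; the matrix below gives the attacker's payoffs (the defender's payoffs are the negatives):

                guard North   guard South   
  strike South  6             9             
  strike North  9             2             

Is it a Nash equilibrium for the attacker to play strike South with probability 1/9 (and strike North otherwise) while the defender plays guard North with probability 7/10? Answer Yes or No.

No

Given the attacker's mix p = 1/9, the defender's payoff from guard North is -26/3 but from guard South is -25/9. The defender strictly prefers guard South, so the defender would not mix.
So the proposed profile is not a Nash equilibrium.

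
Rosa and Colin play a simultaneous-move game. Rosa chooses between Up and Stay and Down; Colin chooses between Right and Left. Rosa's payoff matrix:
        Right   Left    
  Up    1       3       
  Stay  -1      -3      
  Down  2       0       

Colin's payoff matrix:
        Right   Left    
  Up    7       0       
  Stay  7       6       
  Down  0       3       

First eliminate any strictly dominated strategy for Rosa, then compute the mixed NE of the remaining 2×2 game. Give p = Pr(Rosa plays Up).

Rosa's strategy Stay is strictly dominated by Down: 2 > -1 and 0 > -3. Eliminate Stay.
For Colin to be willing to mix, Colin must be indifferent between Right and Left, which pins down Rosa's mix.
  Colin's expected payoff from Right: p·7 + (1−p)·0 = 7p
  Colin's expected payoff from Left: p·0 + (1−p)·3 = -3p + 3
  7p = -3p + 3  ⇒  10p = 3  ⇒  p = 3/10.

p = 3/10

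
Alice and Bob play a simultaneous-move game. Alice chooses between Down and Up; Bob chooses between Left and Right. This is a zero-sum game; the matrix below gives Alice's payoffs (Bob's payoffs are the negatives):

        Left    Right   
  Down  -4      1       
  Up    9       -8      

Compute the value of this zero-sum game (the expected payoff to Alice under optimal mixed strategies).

v = -23/22

Alice's indifference between Down and Up determines Bob's mixing probability q:
  Alice's payoff to Down: q·(-4) + (1−q)·1 = -5q + 1
  Alice's payoff to Up: q·9 + (1−q)·(-8) = 17q - 8
  -5q + 1 = 17q - 8  ⇒  -22q = -9  ⇒  q = 9/22.
The value is Alice's expected payoff against this mix (using Down): (9/22)·(-4) + (13/22)·1 = -23/22.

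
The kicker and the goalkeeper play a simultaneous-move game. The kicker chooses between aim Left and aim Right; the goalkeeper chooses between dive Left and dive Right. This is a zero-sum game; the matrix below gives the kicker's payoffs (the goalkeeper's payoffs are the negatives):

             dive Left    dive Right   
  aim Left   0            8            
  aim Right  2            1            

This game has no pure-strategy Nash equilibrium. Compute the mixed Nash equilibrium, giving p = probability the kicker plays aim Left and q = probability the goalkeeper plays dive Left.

The goalkeeper's indifference between dive Left and dive Right determines the kicker's mixing probability p:
  the goalkeeper's payoff from dive Left: p·0 + (1−p)·(-2) = 2p - 2
  the goalkeeper's payoff from dive Right: p·(-8) + (1−p)·(-1) = -7p - 1
  2p - 2 = -7p - 1  ⇒  9p = 1  ⇒  p = 1/9.
For the kicker to be willing to mix, the kicker must be indifferent between aim Left and aim Right, which pins down the goalkeeper's mix.
  the kicker's payoff from aim Left: q·0 + (1−q)·8 = -8q + 8
  the kicker's payoff from aim Right: q·2 + (1−q)·1 = q + 1
  -8q + 8 = q + 1  ⇒  -9q = -7  ⇒  q = 7/9.

p = 1/9, q = 7/9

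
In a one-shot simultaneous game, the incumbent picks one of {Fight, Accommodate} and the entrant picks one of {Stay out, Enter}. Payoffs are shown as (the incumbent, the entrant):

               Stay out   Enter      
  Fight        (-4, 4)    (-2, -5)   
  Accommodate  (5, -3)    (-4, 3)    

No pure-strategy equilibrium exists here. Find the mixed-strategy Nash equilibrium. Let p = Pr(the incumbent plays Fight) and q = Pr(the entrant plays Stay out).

p = 2/5, q = 2/11

In a mixed equilibrium the entrant is indifferent between Stay out and Enter; this condition fixes p.
  the entrant's expected payoff from Stay out: p·4 + (1−p)·(-3) = 7p - 3
  the entrant's expected payoff from Enter: p·(-5) + (1−p)·3 = -8p + 3
  7p - 3 = -8p + 3  ⇒  15p = 6  ⇒  p = 2/5.
Set the incumbent's expected payoff from Fight equal to that from Accommodate:
  the incumbent's payoff from Fight: q·(-4) + (1−q)·(-2) = -2q - 2
  the incumbent's payoff from Accommodate: q·5 + (1−q)·(-4) = 9q - 4
  -2q - 2 = 9q - 4  ⇒  -11q = -2  ⇒  q = 2/11.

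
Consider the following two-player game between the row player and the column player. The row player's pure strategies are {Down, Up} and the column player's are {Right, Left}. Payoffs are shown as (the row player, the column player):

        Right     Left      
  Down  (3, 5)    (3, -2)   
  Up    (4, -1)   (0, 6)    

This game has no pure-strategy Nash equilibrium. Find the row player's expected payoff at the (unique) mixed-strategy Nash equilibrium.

Set the row player's expected payoff from Down equal to that from Up:
  the row player's expected payoff from Down: q·3 + (1−q)·3 = 3
  the row player's expected payoff from Up: q·4 + (1−q)·0 = 4q
  3 = 4q  ⇒  -4q = -3  ⇒  q = 3/4.
At equilibrium the row player is indifferent across rows, so the row player's payoff equals the payoff from Down: (3/4)·3 + (1/4)·3 = 3.

3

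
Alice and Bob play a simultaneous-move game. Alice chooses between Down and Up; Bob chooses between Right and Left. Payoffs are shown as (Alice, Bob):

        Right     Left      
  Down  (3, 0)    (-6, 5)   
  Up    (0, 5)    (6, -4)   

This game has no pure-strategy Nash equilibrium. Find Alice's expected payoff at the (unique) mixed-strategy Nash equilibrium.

For Alice to be willing to mix, Alice must be indifferent between Down and Up, which pins down Bob's mix.
  Alice's payoff from Down: q·3 + (1−q)·(-6) = 9q - 6
  Alice's payoff from Up: q·0 + (1−q)·6 = -6q + 6
  9q - 6 = -6q + 6  ⇒  15q = 12  ⇒  q = 4/5.
At equilibrium Alice is indifferent across rows, so Alice's payoff equals the payoff from Down: (4/5)·3 + (1/5)·(-6) = 6/5.

6/5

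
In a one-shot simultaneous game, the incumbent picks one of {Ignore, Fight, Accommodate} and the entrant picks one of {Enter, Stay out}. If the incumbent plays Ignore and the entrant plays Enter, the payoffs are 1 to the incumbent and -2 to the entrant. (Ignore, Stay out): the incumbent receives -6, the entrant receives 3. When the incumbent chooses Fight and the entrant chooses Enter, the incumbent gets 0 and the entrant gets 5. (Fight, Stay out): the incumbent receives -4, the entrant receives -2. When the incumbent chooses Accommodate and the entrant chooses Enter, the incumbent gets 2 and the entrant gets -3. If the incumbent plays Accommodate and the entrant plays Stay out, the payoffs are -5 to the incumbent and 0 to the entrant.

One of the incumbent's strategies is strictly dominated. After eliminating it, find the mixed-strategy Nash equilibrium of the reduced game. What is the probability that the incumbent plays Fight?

p = 3/10

The incumbent's strategy Ignore is strictly dominated by Accommodate: 2 > 1 and -5 > -6. Eliminate Ignore.
Set the entrant's expected payoff from Enter equal to that from Stay out:
  the entrant's payoff from Enter: p·5 + (1−p)·(-3) = 8p - 3
  the entrant's payoff from Stay out: p·(-2) + (1−p)·0 = -2p
  8p - 3 = -2p  ⇒  10p = 3  ⇒  p = 3/10.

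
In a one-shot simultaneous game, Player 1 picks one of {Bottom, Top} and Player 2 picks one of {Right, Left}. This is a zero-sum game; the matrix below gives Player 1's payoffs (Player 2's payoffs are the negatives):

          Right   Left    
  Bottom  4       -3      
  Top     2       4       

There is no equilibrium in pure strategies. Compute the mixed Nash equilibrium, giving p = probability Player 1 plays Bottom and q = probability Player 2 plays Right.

Player 1's mix must leave Player 2 indifferent between Right and Left.
  Player 2's payoff from Right: p·(-4) + (1−p)·(-2) = -2p - 2
  Player 2's payoff from Left: p·3 + (1−p)·(-4) = 7p - 4
  -2p - 2 = 7p - 4  ⇒  -9p = -2  ⇒  p = 2/9.
For Player 1 to be willing to mix, Player 1 must be indifferent between Bottom and Top, which pins down Player 2's mix.
  Player 1's expected payoff from Bottom: q·4 + (1−q)·(-3) = 7q - 3
  Player 1's expected payoff from Top: q·2 + (1−q)·4 = -2q + 4
  7q - 3 = -2q + 4  ⇒  9q = 7  ⇒  q = 7/9.

p = 2/9, q = 7/9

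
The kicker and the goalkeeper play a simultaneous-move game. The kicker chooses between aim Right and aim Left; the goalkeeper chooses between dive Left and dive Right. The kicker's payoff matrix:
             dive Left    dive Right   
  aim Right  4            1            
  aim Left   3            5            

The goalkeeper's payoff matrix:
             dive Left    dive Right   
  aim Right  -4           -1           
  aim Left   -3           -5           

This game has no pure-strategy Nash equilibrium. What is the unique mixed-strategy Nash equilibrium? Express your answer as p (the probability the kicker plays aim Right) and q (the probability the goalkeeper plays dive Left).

p = 2/5, q = 4/5

The goalkeeper's indifference between dive Left and dive Right determines the kicker's mixing probability p:
  the goalkeeper's expected payoff from dive Left: p·(-4) + (1−p)·(-3) = -p - 3
  the goalkeeper's expected payoff from dive Right: p·(-1) + (1−p)·(-5) = 4p - 5
  -p - 3 = 4p - 5  ⇒  -5p = -2  ⇒  p = 2/5.
The kicker's indifference between aim Right and aim Left determines the goalkeeper's mixing probability q:
  the kicker's payoff from aim Right: q·4 + (1−q)·1 = 3q + 1
  the kicker's payoff from aim Left: q·3 + (1−q)·5 = -2q + 5
  3q + 1 = -2q + 5  ⇒  5q = 4  ⇒  q = 4/5.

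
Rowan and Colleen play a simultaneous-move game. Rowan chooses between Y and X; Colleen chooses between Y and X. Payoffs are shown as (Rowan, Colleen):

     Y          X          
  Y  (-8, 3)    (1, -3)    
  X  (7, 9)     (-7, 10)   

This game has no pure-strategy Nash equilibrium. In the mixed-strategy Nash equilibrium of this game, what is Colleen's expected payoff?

57/7

Colleen's indifference between Y and X determines Rowan's mixing probability p:
  Colleen's payoff from Y: p·3 + (1−p)·9 = -6p + 9
  Colleen's payoff from X: p·(-3) + (1−p)·10 = -13p + 10
  -6p + 9 = -13p + 10  ⇒  7p = 1  ⇒  p = 1/7.
At equilibrium Colleen is indifferent across columns, so Colleen's payoff equals the payoff from Y: (1/7)·3 + (6/7)·9 = 57/7.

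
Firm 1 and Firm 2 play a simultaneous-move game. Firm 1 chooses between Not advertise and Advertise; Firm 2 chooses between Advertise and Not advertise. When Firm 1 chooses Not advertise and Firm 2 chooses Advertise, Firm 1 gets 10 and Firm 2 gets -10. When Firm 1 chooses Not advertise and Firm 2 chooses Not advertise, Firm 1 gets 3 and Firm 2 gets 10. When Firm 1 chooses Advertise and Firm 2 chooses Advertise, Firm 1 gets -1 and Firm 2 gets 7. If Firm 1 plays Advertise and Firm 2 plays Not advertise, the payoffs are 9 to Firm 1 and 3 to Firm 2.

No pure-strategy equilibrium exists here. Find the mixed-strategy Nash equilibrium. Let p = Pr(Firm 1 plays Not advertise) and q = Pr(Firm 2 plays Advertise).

p = 1/6, q = 6/17

For Firm 2 to be willing to mix, Firm 2 must be indifferent between Advertise and Not advertise, which pins down Firm 1's mix.
  Firm 2's expected payoff from Advertise: p·(-10) + (1−p)·7 = -17p + 7
  Firm 2's expected payoff from Not advertise: p·10 + (1−p)·3 = 7p + 3
  -17p + 7 = 7p + 3  ⇒  -24p = -4  ⇒  p = 1/6.
Firm 1's indifference between Not advertise and Advertise determines Firm 2's mixing probability q:
  Firm 1's expected payoff from Not advertise: q·10 + (1−q)·3 = 7q + 3
  Firm 1's expected payoff from Advertise: q·(-1) + (1−q)·9 = -10q + 9
  7q + 3 = -10q + 9  ⇒  17q = 6  ⇒  q = 6/17.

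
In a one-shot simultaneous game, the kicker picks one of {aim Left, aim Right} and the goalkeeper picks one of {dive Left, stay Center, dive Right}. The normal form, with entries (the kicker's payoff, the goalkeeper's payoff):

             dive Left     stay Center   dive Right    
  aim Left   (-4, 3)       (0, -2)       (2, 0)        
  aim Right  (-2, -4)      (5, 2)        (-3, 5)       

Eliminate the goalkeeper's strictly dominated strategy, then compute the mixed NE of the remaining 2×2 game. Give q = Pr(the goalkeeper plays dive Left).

The goalkeeper's strategy stay Center is strictly dominated by dive Right: 0 > -2 and 5 > 2. Eliminate stay Center.
For the kicker to be willing to mix, the kicker must be indifferent between aim Left and aim Right, which pins down the goalkeeper's mix.
  the kicker's payoff to aim Left: q·(-4) + (1−q)·2 = -6q + 2
  the kicker's payoff to aim Right: q·(-2) + (1−q)·(-3) = q - 3
  -6q + 2 = q - 3  ⇒  -7q = -5  ⇒  q = 5/7.

q = 5/7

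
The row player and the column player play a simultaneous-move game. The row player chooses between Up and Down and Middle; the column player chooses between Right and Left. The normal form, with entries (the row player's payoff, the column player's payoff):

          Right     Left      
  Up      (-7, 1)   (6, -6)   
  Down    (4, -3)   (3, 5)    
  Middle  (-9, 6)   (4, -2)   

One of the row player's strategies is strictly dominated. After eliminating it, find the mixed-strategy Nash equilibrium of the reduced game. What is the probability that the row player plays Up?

The row player's strategy Middle is strictly dominated by Up: -7 > -9 and 6 > 4. Eliminate Middle.
In a mixed equilibrium the column player is indifferent between Right and Left; this condition fixes p.
  the column player's payoff from Right: p·1 + (1−p)·(-3) = 4p - 3
  the column player's payoff from Left: p·(-6) + (1−p)·5 = -11p + 5
  4p - 3 = -11p + 5  ⇒  15p = 8  ⇒  p = 8/15.

p = 8/15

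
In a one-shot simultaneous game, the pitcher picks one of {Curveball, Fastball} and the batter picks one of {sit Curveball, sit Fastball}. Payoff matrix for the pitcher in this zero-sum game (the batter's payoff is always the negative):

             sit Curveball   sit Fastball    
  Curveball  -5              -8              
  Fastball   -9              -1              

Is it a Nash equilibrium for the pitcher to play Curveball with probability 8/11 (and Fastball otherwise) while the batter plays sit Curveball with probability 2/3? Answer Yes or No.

No

Given the batter's mix q = 2/3, the pitcher's payoff from Curveball is -6 but from Fastball is -19/3. The pitcher strictly prefers Curveball, so the pitcher would not mix.
So the proposed profile is not a Nash equilibrium.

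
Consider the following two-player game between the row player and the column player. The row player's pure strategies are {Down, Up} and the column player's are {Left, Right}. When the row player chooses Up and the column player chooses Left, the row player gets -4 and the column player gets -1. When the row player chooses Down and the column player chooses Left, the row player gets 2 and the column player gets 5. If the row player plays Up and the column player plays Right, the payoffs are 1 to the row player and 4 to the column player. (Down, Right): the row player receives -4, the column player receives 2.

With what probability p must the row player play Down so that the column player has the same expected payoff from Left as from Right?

For the column player to be willing to mix, the column player must be indifferent between Left and Right, which pins down the row player's mix.
  the column player's payoff to Left: p·5 + (1−p)·(-1) = 6p - 1
  the column player's payoff to Right: p·2 + (1−p)·4 = -2p + 4
  6p - 1 = -2p + 4  ⇒  8p = 5  ⇒  p = 5/8.

p = 5/8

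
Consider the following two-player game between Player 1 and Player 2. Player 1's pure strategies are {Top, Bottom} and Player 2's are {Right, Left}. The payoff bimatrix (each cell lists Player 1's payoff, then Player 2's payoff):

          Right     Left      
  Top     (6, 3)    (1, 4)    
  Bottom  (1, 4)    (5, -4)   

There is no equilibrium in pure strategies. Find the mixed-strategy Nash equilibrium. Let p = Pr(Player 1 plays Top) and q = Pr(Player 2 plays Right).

In a mixed equilibrium Player 2 is indifferent between Right and Left; this condition fixes p.
  Player 2's payoff from Right: p·3 + (1−p)·4 = -p + 4
  Player 2's payoff from Left: p·4 + (1−p)·(-4) = 8p - 4
  -p + 4 = 8p - 4  ⇒  -9p = -8  ⇒  p = 8/9.
For Player 1 to be willing to mix, Player 1 must be indifferent between Top and Bottom, which pins down Player 2's mix.
  Player 1's expected payoff from Top: q·6 + (1−q)·1 = 5q + 1
  Player 1's expected payoff from Bottom: q·1 + (1−q)·5 = -4q + 5
  5q + 1 = -4q + 5  ⇒  9q = 4  ⇒  q = 4/9.

p = 8/9, q = 4/9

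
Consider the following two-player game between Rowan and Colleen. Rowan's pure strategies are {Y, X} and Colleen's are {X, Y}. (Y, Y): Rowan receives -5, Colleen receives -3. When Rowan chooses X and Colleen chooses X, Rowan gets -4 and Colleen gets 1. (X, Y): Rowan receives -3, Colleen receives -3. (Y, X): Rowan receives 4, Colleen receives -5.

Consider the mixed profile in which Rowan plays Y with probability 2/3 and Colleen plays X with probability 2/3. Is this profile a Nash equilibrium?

No

Given Colleen's mix q = 2/3, Rowan's payoff from Y is 1 but from X is -11/3. Rowan strictly prefers Y, so Rowan would not mix.
So the proposed profile is not a Nash equilibrium.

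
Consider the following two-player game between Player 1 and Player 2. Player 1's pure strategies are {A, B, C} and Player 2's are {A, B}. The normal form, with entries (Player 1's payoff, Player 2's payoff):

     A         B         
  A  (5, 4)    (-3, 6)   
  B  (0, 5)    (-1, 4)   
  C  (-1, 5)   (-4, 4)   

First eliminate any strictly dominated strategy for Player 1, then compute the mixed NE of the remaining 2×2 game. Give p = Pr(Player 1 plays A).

p = 1/3

Player 1's strategy C is strictly dominated by B: 0 > -1 and -1 > -4. Eliminate C.
In a mixed equilibrium Player 2 is indifferent between A and B; this condition fixes p.
  Player 2's payoff to A: p·4 + (1−p)·5 = -p + 5
  Player 2's payoff to B: p·6 + (1−p)·4 = 2p + 4
  -p + 5 = 2p + 4  ⇒  -3p = -1  ⇒  p = 1/3.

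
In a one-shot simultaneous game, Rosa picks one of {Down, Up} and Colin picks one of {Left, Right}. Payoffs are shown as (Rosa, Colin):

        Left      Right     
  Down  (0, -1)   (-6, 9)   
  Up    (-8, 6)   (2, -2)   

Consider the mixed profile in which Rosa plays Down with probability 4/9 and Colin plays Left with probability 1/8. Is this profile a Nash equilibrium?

No

Given Colin's mix q = 1/8, Rosa's payoff from Down is -21/4 but from Up is 3/4. Rosa strictly prefers Up, so Rosa would not mix.
So the proposed profile is not a Nash equilibrium.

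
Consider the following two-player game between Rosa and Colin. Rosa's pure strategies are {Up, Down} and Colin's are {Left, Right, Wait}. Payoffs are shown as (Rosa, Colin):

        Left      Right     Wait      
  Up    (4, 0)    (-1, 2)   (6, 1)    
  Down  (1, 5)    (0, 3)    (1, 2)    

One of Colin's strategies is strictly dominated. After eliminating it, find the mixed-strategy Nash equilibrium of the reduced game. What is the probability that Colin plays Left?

Colin's strategy Wait is strictly dominated by Right: 2 > 1 and 3 > 2. Eliminate Wait.
Rosa's indifference between Up and Down determines Colin's mixing probability q:
  Rosa's expected payoff from Up: q·4 + (1−q)·(-1) = 5q - 1
  Rosa's expected payoff from Down: q·1 + (1−q)·0 = q
  5q - 1 = q  ⇒  4q = 1  ⇒  q = 1/4.

q = 1/4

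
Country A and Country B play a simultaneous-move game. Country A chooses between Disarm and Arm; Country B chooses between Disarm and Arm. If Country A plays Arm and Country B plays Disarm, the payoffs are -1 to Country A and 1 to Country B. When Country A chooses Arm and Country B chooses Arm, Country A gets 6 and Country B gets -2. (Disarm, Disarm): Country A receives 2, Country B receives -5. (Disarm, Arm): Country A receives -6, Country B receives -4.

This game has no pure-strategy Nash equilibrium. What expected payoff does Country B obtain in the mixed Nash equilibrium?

For Country B to be willing to mix, Country B must be indifferent between Disarm and Arm, which pins down Country A's mix.
  Country B's payoff from Disarm: p·(-5) + (1−p)·1 = -6p + 1
  Country B's payoff from Arm: p·(-4) + (1−p)·(-2) = -2p - 2
  -6p + 1 = -2p - 2  ⇒  -4p = -3  ⇒  p = 3/4.
At equilibrium Country B is indifferent across columns, so Country B's payoff equals the payoff from Disarm: (3/4)·(-5) + (1/4)·1 = -7/2.

-7/2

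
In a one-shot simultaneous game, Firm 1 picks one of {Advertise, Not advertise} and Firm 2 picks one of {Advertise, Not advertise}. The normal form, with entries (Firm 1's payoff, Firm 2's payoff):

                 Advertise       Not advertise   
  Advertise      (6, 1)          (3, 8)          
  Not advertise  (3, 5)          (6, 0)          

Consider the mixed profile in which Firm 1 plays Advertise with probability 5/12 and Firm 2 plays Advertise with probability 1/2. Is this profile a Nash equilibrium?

Yes

Check Firm 2's indifference given Firm 1's mix p = 5/12:
  payoff from Advertise = 10/3; payoff from Not advertise = 10/3 — equal.
Check Firm 1's indifference given Firm 2's mix q = 1/2:
  payoff from Advertise = 9/2; payoff from Not advertise = 9/2 — equal.
Both players are indifferent, so neither can profitably deviate.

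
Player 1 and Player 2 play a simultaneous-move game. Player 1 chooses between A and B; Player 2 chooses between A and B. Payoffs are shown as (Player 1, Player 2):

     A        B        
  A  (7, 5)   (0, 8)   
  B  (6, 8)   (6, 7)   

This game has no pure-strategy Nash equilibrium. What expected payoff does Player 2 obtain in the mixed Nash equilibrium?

29/4

For Player 2 to be willing to mix, Player 2 must be indifferent between A and B, which pins down Player 1's mix.
  Player 2's expected payoff from A: p·5 + (1−p)·8 = -3p + 8
  Player 2's expected payoff from B: p·8 + (1−p)·7 = p + 7
  -3p + 8 = p + 7  ⇒  -4p = -1  ⇒  p = 1/4.
At equilibrium Player 2 is indifferent across columns, so Player 2's payoff equals the payoff from A: (1/4)·5 + (3/4)·8 = 29/4.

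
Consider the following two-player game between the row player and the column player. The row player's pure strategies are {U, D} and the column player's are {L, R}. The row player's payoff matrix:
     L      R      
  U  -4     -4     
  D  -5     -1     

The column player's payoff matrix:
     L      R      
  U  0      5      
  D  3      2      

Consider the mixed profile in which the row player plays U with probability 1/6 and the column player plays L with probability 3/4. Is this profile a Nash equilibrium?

Yes

Check the column player's indifference given the row player's mix p = 1/6:
  payoff from L = 5/2; payoff from R = 5/2 — equal.
Check the row player's indifference given the column player's mix q = 3/4:
  payoff from U = -4; payoff from D = -4 — equal.
Both players are indifferent, so neither can profitably deviate.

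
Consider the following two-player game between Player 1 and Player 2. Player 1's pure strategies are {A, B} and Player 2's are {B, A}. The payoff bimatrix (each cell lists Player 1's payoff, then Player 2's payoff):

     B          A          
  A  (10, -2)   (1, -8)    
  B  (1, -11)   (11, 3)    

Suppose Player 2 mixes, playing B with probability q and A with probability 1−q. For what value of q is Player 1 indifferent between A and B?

q = 10/19

For Player 1 to be willing to mix, Player 1 must be indifferent between A and B, which pins down Player 2's mix.
  Player 1's payoff to A: q·10 + (1−q)·1 = 9q + 1
  Player 1's payoff to B: q·1 + (1−q)·11 = -10q + 11
  9q + 1 = -10q + 11  ⇒  19q = 10  ⇒  q = 10/19.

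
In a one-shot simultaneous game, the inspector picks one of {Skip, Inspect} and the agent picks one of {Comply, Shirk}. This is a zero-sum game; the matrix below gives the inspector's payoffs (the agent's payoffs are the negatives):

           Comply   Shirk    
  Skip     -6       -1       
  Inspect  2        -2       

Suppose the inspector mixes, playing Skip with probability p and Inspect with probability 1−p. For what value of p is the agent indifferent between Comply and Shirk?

p = 4/9

For the agent to be willing to mix, the agent must be indifferent between Comply and Shirk, which pins down the inspector's mix.
  the agent's payoff from Comply: p·6 + (1−p)·(-2) = 8p - 2
  the agent's payoff from Shirk: p·1 + (1−p)·2 = -p + 2
  8p - 2 = -p + 2  ⇒  9p = 4  ⇒  p = 4/9.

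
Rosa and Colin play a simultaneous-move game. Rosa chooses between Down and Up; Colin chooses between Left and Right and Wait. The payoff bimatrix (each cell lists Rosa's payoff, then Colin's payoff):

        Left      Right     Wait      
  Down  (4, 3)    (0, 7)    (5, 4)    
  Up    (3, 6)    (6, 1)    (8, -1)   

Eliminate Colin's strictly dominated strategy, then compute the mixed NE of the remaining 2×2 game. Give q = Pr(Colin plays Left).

q = 6/7

Colin's strategy Wait is strictly dominated by Right: 7 > 4 and 1 > -1. Eliminate Wait.
Rosa's indifference between Down and Up determines Colin's mixing probability q:
  Rosa's payoff from Down: q·4 + (1−q)·0 = 4q
  Rosa's payoff from Up: q·3 + (1−q)·6 = -3q + 6
  4q = -3q + 6  ⇒  7q = 6  ⇒  q = 6/7.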